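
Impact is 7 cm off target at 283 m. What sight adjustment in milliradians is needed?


1 mrad subtends 1 cm per 10 m of range, so adj = error_cm / (dist_m / 10) = 7 / (283/10) = 0.2473 mrad

0.2473 mrad


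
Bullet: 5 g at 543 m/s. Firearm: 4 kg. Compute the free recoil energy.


v_r = m_p*v_p/m_gun = 0.005*543/4 = 0.67875 m/s, E_r = 0.5*m_gun*v_r^2 = 0.5*4*0.67875^2 = 0.9214 J

0.9214 J


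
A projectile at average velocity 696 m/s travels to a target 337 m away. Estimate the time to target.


t = d/v = 337/696 = 0.4842 s

0.4842 s


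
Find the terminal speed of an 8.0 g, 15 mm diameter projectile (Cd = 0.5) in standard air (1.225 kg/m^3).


A = pi*(d/2)^2 = pi*(15/2000)^2 = 1.76715e-04 m^2
vt = sqrt(2mg/(Cd*rho*A)) = sqrt(2*0.008*9.81/(0.5 * 1.225 * 1.76715e-04)) = 38.08 m/s

38.08 m/s


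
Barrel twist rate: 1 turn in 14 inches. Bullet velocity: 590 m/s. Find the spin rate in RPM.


twist_m = 14*0.0254 = 0.3556 m
spin = v/twist = 590/0.3556 = 1659.168 rev/s
RPM = spin*60 = 1659.168*60 ≈ 99550 RPM

99550 RPM


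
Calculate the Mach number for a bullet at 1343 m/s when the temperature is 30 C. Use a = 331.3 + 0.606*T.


a = 331.3 + 0.606*(30) = 349.48 m/s
M = v/a = 1343/349.48 = 3.843

3.843


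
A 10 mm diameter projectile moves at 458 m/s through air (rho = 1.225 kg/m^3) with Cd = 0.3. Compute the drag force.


A = pi*(d/2)^2 = pi*(10/2000)^2 = 7.85398e-05 m^2
Fd = 0.5*Cd*rho*A*v^2 = 0.5*0.3*1.225*7.85398e-05*458^2 = 3.027 N

3.027 N


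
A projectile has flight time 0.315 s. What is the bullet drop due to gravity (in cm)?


drop = 0.5*g*t^2 = 0.5*9.81*0.315^2 = 0.486699 m ≈ 48.67 cm

48.67 cm


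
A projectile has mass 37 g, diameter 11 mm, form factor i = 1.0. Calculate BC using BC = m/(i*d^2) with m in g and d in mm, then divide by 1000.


BC = m/(i*d^2*1000) = 37/(1.0 * 11^2 * 1000) = 0.0003058

0.0003058


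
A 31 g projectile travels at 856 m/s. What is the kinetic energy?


E = 0.5*m*v^2 = 0.5*0.031*856^2 = 11357 J

11357 J


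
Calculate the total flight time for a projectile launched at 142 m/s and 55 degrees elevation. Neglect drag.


T = 2*v0*sin(theta)/g = 2*142*sin(55°)/9.81 = 23.71 s

23.71 s


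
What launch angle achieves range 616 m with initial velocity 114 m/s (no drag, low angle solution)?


sin(2*theta) = R*g/v0^2 = 616*9.81/114^2 = 0.464986, theta = arcsin(0.464986)/2 = 13.85°

13.85 degrees


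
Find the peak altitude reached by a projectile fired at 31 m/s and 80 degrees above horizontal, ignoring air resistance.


H = (v0*sin(theta))^2 / (2g) = (31*sin(80°))^2 / (2*9.81) = 47.5 m

47.5 m


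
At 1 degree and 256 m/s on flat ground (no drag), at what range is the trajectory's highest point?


R = v0^2*sin(2*theta)/g = 256^2*sin(2*1°)/9.81 = 233.147 m
apex_dist = R/2 = 233.147/2 = 116.6 m

116.6 m


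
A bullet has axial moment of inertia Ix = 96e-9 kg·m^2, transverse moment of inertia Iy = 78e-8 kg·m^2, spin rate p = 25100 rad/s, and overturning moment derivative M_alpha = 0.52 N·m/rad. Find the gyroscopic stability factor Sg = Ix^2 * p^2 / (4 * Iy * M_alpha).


Sg = Ix^2 * p^2 / (4 * Iy * M_alpha) = (96e-9)^2 * 25100^2 / (4 * 78e-8 * 0.52) = 3.579

3.579


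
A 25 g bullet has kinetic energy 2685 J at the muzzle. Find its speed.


v = sqrt(2*E/m) = sqrt(2*2685/0.025) = 463.5 m/s

463.5 m/s


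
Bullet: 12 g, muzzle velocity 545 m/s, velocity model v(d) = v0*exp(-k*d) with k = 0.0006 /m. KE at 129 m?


v = v0*exp(-k*d) = 545*exp(-0.0006*129) = 504.408 m/s
E = 0.5*m*v^2 = 0.5*0.012*504.408^2 = 1527 J

1527 J


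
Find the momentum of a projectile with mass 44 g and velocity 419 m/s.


p = m*v = 0.044*419 = 18.44 kg·m/s

18.44 kg·m/s


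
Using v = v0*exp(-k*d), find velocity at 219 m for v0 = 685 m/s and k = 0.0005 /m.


v = v0*exp(-k*d) = 685*exp(-0.0005*219) = 614 m/s

614 m/s


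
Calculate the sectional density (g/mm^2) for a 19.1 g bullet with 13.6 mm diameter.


SD = m/d^2 = 19.1/13.6^2 = 0.1033 g/mm^2

0.1033 g/mm^2


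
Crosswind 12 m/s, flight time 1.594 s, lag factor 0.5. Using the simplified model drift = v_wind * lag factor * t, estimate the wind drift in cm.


drift = v_wind * lag * t = 12 * 0.5 * 1.594 = 9.564 m ≈ 956.4 cm

956.4 cm


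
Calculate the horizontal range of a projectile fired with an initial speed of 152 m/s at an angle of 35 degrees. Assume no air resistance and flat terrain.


R = v0^2 * sin(2*theta) / g = 152^2 * sin(2*35°) / 9.81 = 2213 m

2213 m


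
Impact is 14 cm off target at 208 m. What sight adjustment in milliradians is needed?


1 mrad subtends 1 cm per 10 m of range, so adj = error_cm / (dist_m / 10) = 14 / (208/10) = 0.6731 mrad

0.6731 mrad


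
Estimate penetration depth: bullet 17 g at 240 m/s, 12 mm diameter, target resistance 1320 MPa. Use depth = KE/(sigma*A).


A = pi*(d/2)^2 = pi*(12/2)^2 = 113.097 mm^2
E = 0.5*m*v^2 = 0.5*0.017*240^2 = 489.6 J
depth = E/(sigma*A) = 489.6 J / (1320 MPa * 113.097 mm^2) = 489.6/(1320 * 113.097) m = 0.00327956 m ≈ 3.28 mm

3.28 mm


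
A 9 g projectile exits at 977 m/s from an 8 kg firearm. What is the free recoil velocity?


v_recoil = m_p * v_p / m_gun = 0.009 * 977 / 8 = 1.099 m/s

1.099 m/s


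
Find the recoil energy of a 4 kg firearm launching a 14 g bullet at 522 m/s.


v_r = m_p*v_p/m_gun = 0.014*522/4 = 1.827 m/s, E_r = 0.5*m_gun*v_r^2 = 0.5*4*1.827^2 = 6.676 J

6.676 J


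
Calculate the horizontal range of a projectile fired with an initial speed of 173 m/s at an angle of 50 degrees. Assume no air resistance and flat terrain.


R = v0^2 * sin(2*theta) / g = 173^2 * sin(2*50°) / 9.81 = 3005 m

3005 m


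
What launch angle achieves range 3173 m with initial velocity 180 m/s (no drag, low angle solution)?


sin(2*theta) = R*g/v0^2 = 3173*9.81/180^2 = 0.960714, theta = arcsin(0.960714)/2 = 36.94°

36.94 degrees


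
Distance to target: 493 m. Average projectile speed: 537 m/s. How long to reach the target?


t = d/v = 493/537 = 0.9181 s

0.9181 s


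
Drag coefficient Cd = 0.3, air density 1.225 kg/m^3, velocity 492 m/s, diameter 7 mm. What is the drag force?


A = pi*(d/2)^2 = pi*(7/2000)^2 = 3.84845e-05 m^2
Fd = 0.5*Cd*rho*A*v^2 = 0.5*0.3*1.225*3.84845e-05*492^2 = 1.712 N

1.712 N


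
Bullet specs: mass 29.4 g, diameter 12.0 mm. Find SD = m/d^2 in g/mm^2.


SD = m/d^2 = 29.4/12.0^2 = 0.2042 g/mm^2

0.2042 g/mm^2


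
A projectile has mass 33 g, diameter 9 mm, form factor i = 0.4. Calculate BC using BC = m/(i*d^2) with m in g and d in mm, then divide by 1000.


BC = m/(i*d^2*1000) = 33/(0.4 * 9^2 * 1000) = 0.001019

0.001019


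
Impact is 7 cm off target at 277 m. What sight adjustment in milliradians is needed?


1 mrad subtends 1 cm per 10 m of range, so adj = error_cm / (dist_m / 10) = 7 / (277/10) = 0.2527 mrad

0.2527 mrad


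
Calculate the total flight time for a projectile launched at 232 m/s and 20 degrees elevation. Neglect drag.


T = 2*v0*sin(theta)/g = 2*232*sin(20°)/9.81 = 16.18 s

16.18 s


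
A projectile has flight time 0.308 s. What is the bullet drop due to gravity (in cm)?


drop = 0.5*g*t^2 = 0.5*9.81*0.308^2 = 0.465308 m ≈ 46.53 cm

46.53 cm


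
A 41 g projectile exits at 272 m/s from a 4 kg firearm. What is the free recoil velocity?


v_recoil = m_p * v_p / m_gun = 0.041 * 272 / 4 = 2.788 m/s

2.788 m/s


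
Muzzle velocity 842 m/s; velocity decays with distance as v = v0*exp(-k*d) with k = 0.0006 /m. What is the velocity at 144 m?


v = v0*exp(-k*d) = 842*exp(-0.0006*144) = 772.3 m/s

772.3 m/s


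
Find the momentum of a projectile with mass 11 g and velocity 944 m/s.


p = m*v = 0.011*944 = 10.38 kg·m/s

10.38 kg·m/s


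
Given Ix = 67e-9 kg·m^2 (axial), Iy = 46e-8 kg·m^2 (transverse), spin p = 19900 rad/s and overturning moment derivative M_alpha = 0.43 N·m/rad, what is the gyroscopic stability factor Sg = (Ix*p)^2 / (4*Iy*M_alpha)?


Sg = Ix^2 * p^2 / (4 * Iy * M_alpha) = (67e-9)^2 * 19900^2 / (4 * 46e-8 * 0.43) = 2.247

2.247


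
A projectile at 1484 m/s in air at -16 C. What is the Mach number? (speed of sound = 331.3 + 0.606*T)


a = 331.3 + 0.606*(-16) = 321.604 m/s
M = v/a = 1484/321.604 = 4.614

4.614


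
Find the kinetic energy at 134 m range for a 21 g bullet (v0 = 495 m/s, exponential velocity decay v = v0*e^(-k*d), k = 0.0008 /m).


v = v0*exp(-k*d) = 495*exp(-0.0008*134) = 444.681 m/s
E = 0.5*m*v^2 = 0.5*0.021*444.681^2 = 2076 J

2076 J


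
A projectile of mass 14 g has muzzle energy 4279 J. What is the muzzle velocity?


v = sqrt(2*E/m) = sqrt(2*4279/0.014) = 781.8 m/s

781.8 m/s


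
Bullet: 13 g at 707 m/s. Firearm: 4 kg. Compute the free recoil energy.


v_r = m_p*v_p/m_gun = 0.013*707/4 = 2.29775 m/s, E_r = 0.5*m_gun*v_r^2 = 0.5*4*2.29775^2 = 10.56 J

10.56 J


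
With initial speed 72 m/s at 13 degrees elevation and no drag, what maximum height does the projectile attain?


H = (v0*sin(theta))^2 / (2g) = (72*sin(13°))^2 / (2*9.81) = 13.37 m

13.37 m


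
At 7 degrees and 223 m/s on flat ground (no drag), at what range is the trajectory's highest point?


R = v0^2*sin(2*theta)/g = 223^2*sin(2*7°)/9.81 = 1226.35 m
apex_dist = R/2 = 1226.35/2 = 613.2 m

613.2 m


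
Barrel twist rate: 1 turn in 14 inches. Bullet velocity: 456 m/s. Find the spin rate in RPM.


twist_m = 14*0.0254 = 0.3556 m
spin = v/twist = 456/0.3556 = 1282.34 rev/s
RPM = spin*60 = 1282.34*60 ≈ 76940 RPM

76940 RPM


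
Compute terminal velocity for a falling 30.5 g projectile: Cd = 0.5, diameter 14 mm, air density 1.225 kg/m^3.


A = pi*(d/2)^2 = pi*(14/2000)^2 = 1.53938e-04 m^2
vt = sqrt(2mg/(Cd*rho*A)) = sqrt(2*0.0305*9.81/(0.5 * 1.225 * 1.53938e-04)) = 79.67 m/s

79.67 m/s


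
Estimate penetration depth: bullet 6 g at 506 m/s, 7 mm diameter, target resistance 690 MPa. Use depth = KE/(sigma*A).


A = pi*(d/2)^2 = pi*(7/2)^2 = 38.4845 mm^2
E = 0.5*m*v^2 = 0.5*0.006*506^2 = 768.108 J
depth = E/(sigma*A) = 768.108 J / (690 MPa * 38.4845 mm^2) = 768.108/(690 * 38.4845) m = 0.0289259 m ≈ 28.93 mm

28.93 mm


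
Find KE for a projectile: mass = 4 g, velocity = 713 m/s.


E = 0.5*m*v^2 = 0.5*0.004*713^2 = 1017 J

1017 J


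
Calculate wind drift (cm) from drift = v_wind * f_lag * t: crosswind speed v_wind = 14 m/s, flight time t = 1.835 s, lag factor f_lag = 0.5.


drift = v_wind * lag * t = 14 * 0.5 * 1.835 = 12.845 m ≈ 1284 cm

1284 cm


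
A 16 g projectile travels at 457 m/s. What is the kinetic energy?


E = 0.5*m*v^2 = 0.5*0.016*457^2 = 1671 J

1671 J


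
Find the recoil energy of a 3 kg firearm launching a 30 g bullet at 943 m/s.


v_r = m_p*v_p/m_gun = 0.03*943/3 = 9.43 m/s, E_r = 0.5*m_gun*v_r^2 = 0.5*3*9.43^2 = 133.4 J

133.4 J


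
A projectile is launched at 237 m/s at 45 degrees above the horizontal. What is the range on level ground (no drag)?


R = v0^2 * sin(2*theta) / g = 237^2 * sin(2*45°) / 9.81 = 5726 m

5726 m


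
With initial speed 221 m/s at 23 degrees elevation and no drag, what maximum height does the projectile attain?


H = (v0*sin(theta))^2 / (2g) = (221*sin(23°))^2 / (2*9.81) = 380.1 m

380.1 m


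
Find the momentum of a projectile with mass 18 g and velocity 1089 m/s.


p = m*v = 0.018*1089 = 19.6 kg·m/s

19.6 kg·m/s


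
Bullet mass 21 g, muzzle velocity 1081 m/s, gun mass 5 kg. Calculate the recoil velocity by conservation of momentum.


v_recoil = m_p * v_p / m_gun = 0.021 * 1081 / 5 = 4.54 m/s

4.54 m/s


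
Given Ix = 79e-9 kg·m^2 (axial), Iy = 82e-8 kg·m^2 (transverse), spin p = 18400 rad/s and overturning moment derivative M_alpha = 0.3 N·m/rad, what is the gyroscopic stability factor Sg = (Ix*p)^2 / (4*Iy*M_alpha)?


Sg = Ix^2 * p^2 / (4 * Iy * M_alpha) = (79e-9)^2 * 18400^2 / (4 * 82e-8 * 0.3) = 2.147

2.147


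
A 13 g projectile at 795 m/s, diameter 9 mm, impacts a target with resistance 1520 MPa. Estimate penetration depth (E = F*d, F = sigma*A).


A = pi*(d/2)^2 = pi*(9/2)^2 = 63.6173 mm^2
E = 0.5*m*v^2 = 0.5*0.013*795^2 = 4108.16 J
depth = E/(sigma*A) = 4108.16 J / (1520 MPa * 63.6173 mm^2) = 4108.16/(1520 * 63.6173) m = 0.0424844 m ≈ 42.48 mm

42.48 mm


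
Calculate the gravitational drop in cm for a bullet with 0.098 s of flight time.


drop = 0.5*g*t^2 = 0.5*9.81*0.098^2 = 0.0471076 m ≈ 4.711 cm

4.711 cm


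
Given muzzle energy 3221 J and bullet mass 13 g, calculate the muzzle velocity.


v = sqrt(2*E/m) = sqrt(2*3221/0.013) = 703.9 m/s

703.9 m/s


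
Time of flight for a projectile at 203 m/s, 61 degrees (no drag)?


T = 2*v0*sin(theta)/g = 2*203*sin(61°)/9.81 = 36.2 s

36.2 s


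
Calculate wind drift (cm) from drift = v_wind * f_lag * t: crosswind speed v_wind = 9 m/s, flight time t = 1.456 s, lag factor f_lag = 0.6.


drift = v_wind * lag * t = 9 * 0.6 * 1.456 = 7.8624 m ≈ 786.2 cm

786.2 cm


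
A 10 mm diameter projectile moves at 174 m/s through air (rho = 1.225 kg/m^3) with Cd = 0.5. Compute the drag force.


A = pi*(d/2)^2 = pi*(10/2000)^2 = 7.85398e-05 m^2
Fd = 0.5*Cd*rho*A*v^2 = 0.5*0.5*1.225*7.85398e-05*174^2 = 0.7282 N

0.7282 N


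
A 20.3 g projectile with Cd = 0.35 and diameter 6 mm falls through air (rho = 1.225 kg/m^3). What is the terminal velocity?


A = pi*(d/2)^2 = pi*(6/2000)^2 = 2.82743e-05 m^2
vt = sqrt(2mg/(Cd*rho*A)) = sqrt(2*0.0203*9.81/(0.35 * 1.225 * 2.82743e-05)) = 181.3 m/s

181.3 m/s


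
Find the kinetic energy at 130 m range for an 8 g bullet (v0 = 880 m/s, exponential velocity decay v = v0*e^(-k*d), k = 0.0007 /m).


v = v0*exp(-k*d) = 880*exp(-0.0007*130) = 803.456 m/s
E = 0.5*m*v^2 = 0.5*0.008*803.456^2 = 2582 J

2582 J


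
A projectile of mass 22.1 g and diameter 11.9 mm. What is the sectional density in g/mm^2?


SD = m/d^2 = 22.1/11.9^2 = 0.1561 g/mm^2

0.1561 g/mm^2


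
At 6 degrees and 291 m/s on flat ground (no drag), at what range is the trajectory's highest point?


R = v0^2*sin(2*theta)/g = 291^2*sin(2*6°)/9.81 = 1794.72 m
apex_dist = R/2 = 1794.72/2 = 897.4 m

897.4 m


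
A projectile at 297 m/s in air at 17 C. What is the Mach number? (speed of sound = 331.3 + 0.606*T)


a = 331.3 + 0.606*(17) = 341.602 m/s
M = v/a = 297/341.602 = 0.8694

0.8694


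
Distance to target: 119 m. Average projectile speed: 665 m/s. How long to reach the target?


t = d/v = 119/665 = 0.1789 s

0.1789 s


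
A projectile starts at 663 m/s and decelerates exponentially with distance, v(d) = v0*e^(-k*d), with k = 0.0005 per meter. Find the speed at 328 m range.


v = v0*exp(-k*d) = 663*exp(-0.0005*328) = 562.7 m/s

562.7 m/s


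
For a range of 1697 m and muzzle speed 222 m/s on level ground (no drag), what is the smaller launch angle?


sin(2*theta) = R*g/v0^2 = 1697*9.81/222^2 = 0.337789, theta = arcsin(0.337789)/2 = 9.871°

9.871 degrees


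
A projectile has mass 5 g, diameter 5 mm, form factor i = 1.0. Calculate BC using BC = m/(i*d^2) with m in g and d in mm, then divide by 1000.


BC = m/(i*d^2*1000) = 5/(1.0 * 5^2 * 1000) = 0.0002

0.0002


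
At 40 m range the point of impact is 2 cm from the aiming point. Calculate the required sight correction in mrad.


1 mrad subtends 1 cm per 10 m of range, so adj = error_cm / (dist_m / 10) = 2 / (40/10) = 0.5 mrad

0.5 mrad


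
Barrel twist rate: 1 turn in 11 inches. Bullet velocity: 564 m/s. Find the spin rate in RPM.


twist_m = 11*0.0254 = 0.2794 m
spin = v/twist = 564/0.2794 = 2018.611 rev/s
RPM = spin*60 = 2018.611*60 ≈ 121117 RPM

121117 RPM


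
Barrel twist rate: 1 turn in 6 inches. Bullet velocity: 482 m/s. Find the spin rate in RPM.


twist_m = 6*0.0254 = 0.1524 m
spin = v/twist = 482/0.1524 = 3162.73 rev/s
RPM = spin*60 = 3162.73*60 ≈ 189764 RPM

189764 RPM


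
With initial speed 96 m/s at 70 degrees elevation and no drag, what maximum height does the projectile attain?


H = (v0*sin(theta))^2 / (2g) = (96*sin(70°))^2 / (2*9.81) = 414.8 m

414.8 m


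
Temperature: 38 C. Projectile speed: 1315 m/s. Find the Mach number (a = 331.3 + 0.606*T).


a = 331.3 + 0.606*(38) = 354.328 m/s
M = v/a = 1315/354.328 = 3.711

3.711


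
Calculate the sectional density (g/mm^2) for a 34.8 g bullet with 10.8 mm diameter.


SD = m/d^2 = 34.8/10.8^2 = 0.2984 g/mm^2

0.2984 g/mm^2


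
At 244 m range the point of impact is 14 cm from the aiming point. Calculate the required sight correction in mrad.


1 mrad subtends 1 cm per 10 m of range, so adj = error_cm / (dist_m / 10) = 14 / (244/10) = 0.5738 mrad

0.5738 mrad


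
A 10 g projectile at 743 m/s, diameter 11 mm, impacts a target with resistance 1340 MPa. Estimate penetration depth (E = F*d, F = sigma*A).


A = pi*(d/2)^2 = pi*(11/2)^2 = 95.0332 mm^2
E = 0.5*m*v^2 = 0.5*0.01*743^2 = 2760.24 J
depth = E/(sigma*A) = 2760.24 J / (1340 MPa * 95.0332 mm^2) = 2760.24/(1340 * 95.0332) m = 0.0216754 m ≈ 21.68 mm

21.68 mm


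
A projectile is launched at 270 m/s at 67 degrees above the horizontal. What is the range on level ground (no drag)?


R = v0^2 * sin(2*theta) / g = 270^2 * sin(2*67°) / 9.81 = 5346 m

5346 m


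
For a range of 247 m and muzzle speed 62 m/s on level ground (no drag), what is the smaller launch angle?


sin(2*theta) = R*g/v0^2 = 247*9.81/62^2 = 0.630351, theta = arcsin(0.630351)/2 = 19.54°

19.54 degrees


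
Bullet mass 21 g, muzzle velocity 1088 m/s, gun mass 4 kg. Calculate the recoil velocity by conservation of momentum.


v_recoil = m_p * v_p / m_gun = 0.021 * 1088 / 4 = 5.712 m/s

5.712 m/s


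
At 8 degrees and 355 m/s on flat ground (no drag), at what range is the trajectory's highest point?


R = v0^2*sin(2*theta)/g = 355^2*sin(2*8°)/9.81 = 3541 m
apex_dist = R/2 = 3541/2 = 1770 m

1770 m


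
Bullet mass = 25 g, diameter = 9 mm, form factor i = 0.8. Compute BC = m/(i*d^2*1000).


BC = m/(i*d^2*1000) = 25/(0.8 * 9^2 * 1000) = 0.0003858

0.0003858


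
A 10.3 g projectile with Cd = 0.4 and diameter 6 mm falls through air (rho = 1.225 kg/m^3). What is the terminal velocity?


A = pi*(d/2)^2 = pi*(6/2000)^2 = 2.82743e-05 m^2
vt = sqrt(2mg/(Cd*rho*A)) = sqrt(2*0.0103*9.81/(0.4 * 1.225 * 2.82743e-05)) = 120.8 m/s

120.8 m/s


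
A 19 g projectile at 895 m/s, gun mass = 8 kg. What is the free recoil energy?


v_r = m_p*v_p/m_gun = 0.019*895/8 = 2.12562 m/s, E_r = 0.5*m_gun*v_r^2 = 0.5*8*2.12562^2 = 18.07 J

18.07 J


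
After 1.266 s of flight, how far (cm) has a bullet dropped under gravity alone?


drop = 0.5*g*t^2 = 0.5*9.81*1.266^2 = 7.86152 m ≈ 786.2 cm

786.2 cm


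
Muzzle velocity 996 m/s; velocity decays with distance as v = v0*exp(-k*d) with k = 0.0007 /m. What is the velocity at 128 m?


v = v0*exp(-k*d) = 996*exp(-0.0007*128) = 910.6 m/s

910.6 m/s


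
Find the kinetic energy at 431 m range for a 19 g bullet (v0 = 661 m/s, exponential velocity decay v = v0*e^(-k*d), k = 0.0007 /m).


v = v0*exp(-k*d) = 661*exp(-0.0007*431) = 488.849 m/s
E = 0.5*m*v^2 = 0.5*0.019*488.849^2 = 2270 J

2270 J


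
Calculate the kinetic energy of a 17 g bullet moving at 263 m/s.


E = 0.5*m*v^2 = 0.5*0.017*263^2 = 587.9 J

587.9 J


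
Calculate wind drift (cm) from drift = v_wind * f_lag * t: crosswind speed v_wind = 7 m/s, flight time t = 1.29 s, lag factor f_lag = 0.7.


drift = v_wind * lag * t = 7 * 0.7 * 1.29 = 6.321 m ≈ 632.1 cm

632.1 cm


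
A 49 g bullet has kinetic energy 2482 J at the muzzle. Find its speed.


v = sqrt(2*E/m) = sqrt(2*2482/0.049) = 318.3 m/s

318.3 m/s


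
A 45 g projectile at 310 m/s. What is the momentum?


p = m*v = 0.045*310 = 13.95 kg·m/s

13.95 kg·m/s


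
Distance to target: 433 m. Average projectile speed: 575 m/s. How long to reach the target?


t = d/v = 433/575 = 0.753 s

0.753 s


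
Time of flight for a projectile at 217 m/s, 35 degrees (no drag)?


T = 2*v0*sin(theta)/g = 2*217*sin(35°)/9.81 = 25.38 s

25.38 s


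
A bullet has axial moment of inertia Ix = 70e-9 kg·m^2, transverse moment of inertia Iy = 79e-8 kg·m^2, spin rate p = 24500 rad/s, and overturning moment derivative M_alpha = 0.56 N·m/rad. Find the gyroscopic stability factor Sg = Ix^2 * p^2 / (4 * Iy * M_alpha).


Sg = Ix^2 * p^2 / (4 * Iy * M_alpha) = (70e-9)^2 * 24500^2 / (4 * 79e-8 * 0.56) = 1.662

1.662


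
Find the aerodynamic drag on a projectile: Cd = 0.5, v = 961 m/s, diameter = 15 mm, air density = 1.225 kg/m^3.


A = pi*(d/2)^2 = pi*(15/2000)^2 = 1.76715e-04 m^2
Fd = 0.5*Cd*rho*A*v^2 = 0.5*0.5*1.225*1.76715e-04*961^2 = 49.98 N

49.98 N


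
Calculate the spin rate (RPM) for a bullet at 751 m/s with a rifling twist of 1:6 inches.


twist_m = 6*0.0254 = 0.1524 m
spin = v/twist = 751/0.1524 = 4927.822 rev/s
RPM = spin*60 = 4927.822*60 ≈ 295669 RPM

295669 RPM


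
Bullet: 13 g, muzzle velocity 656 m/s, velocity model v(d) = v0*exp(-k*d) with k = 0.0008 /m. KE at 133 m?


v = v0*exp(-k*d) = 656*exp(-0.0008*133) = 589.787 m/s
E = 0.5*m*v^2 = 0.5*0.013*589.787^2 = 2261 J

2261 J


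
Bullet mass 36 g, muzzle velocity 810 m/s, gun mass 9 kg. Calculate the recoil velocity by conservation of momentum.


v_recoil = m_p * v_p / m_gun = 0.036 * 810 / 9 = 3.24 m/s

3.24 m/s


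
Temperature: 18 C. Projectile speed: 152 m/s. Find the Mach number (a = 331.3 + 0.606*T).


a = 331.3 + 0.606*(18) = 342.208 m/s
M = v/a = 152/342.208 = 0.4442

0.4442


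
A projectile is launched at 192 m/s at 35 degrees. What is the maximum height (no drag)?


H = (v0*sin(theta))^2 / (2g) = (192*sin(35°))^2 / (2*9.81) = 618.1 m

618.1 m


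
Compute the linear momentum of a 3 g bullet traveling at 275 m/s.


p = m*v = 0.003*275 = 0.825 kg·m/s

0.825 kg·m/s


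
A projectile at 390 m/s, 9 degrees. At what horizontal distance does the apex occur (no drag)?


R = v0^2*sin(2*theta)/g = 390^2*sin(2*9°)/9.81 = 4791.18 m
apex_dist = R/2 = 4791.18/2 = 2396 m

2396 m


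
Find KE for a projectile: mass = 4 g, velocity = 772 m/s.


E = 0.5*m*v^2 = 0.5*0.004*772^2 = 1192 J

1192 J


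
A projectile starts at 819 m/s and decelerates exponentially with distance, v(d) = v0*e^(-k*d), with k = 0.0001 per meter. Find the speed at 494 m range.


v = v0*exp(-k*d) = 819*exp(-0.0001*494) = 779.5 m/s

779.5 m/s


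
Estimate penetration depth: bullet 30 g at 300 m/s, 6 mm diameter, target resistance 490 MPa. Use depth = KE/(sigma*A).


A = pi*(d/2)^2 = pi*(6/2)^2 = 28.2743 mm^2
E = 0.5*m*v^2 = 0.5*0.03*300^2 = 1350 J
depth = E/(sigma*A) = 1350 J / (490 MPa * 28.2743 mm^2) = 1350/(490 * 28.2743) m = 0.0974418 m ≈ 97.44 mm

97.44 mm


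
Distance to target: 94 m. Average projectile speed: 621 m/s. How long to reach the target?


t = d/v = 94/621 = 0.1514 s

0.1514 s


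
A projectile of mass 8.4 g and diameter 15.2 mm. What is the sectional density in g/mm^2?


SD = m/d^2 = 8.4/15.2^2 = 0.03636 g/mm^2

0.03636 g/mm^2


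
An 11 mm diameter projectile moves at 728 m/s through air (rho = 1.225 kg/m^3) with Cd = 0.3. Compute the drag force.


A = pi*(d/2)^2 = pi*(11/2000)^2 = 9.50332e-05 m^2
Fd = 0.5*Cd*rho*A*v^2 = 0.5*0.3*1.225*9.50332e-05*728^2 = 9.255 N

9.255 N


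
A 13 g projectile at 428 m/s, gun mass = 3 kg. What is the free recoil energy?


v_r = m_p*v_p/m_gun = 0.013*428/3 = 1.85467 m/s, E_r = 0.5*m_gun*v_r^2 = 0.5*3*1.85467^2 = 5.16 J

5.16 J


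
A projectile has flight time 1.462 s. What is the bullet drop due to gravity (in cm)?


drop = 0.5*g*t^2 = 0.5*9.81*1.462^2 = 10.4842 m ≈ 1048 cm

1048 cm


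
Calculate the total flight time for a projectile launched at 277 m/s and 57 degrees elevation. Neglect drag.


T = 2*v0*sin(theta)/g = 2*277*sin(57°)/9.81 = 47.36 s

47.36 s


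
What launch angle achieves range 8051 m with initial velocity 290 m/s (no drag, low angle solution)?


sin(2*theta) = R*g/v0^2 = 8051*9.81/290^2 = 0.939124, theta = arcsin(0.939124)/2 = 34.95°

34.95 degrees


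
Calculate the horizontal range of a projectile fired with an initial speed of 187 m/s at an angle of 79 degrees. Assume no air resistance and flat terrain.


R = v0^2 * sin(2*theta) / g = 187^2 * sin(2*79°) / 9.81 = 1335 m

1335 m


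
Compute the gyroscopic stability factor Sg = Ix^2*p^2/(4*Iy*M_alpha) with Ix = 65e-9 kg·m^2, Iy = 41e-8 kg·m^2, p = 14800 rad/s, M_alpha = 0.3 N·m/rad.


Sg = Ix^2 * p^2 / (4 * Iy * M_alpha) = (65e-9)^2 * 14800^2 / (4 * 41e-8 * 0.3) = 1.881

1.881


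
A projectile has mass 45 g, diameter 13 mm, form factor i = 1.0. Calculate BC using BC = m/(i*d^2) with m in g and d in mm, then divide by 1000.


BC = m/(i*d^2*1000) = 45/(1.0 * 13^2 * 1000) = 0.0002663

0.0002663


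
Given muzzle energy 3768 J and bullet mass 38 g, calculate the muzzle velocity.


v = sqrt(2*E/m) = sqrt(2*3768/0.038) = 445.3 m/s

445.3 m/s


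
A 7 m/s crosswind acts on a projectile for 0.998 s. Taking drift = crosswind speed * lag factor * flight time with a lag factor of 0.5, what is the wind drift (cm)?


drift = v_wind * lag * t = 7 * 0.5 * 0.998 = 3.493 m ≈ 349.3 cm

349.3 cm


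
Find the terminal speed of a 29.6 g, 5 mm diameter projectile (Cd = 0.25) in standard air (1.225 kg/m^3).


A = pi*(d/2)^2 = pi*(5/2000)^2 = 1.96350e-05 m^2
vt = sqrt(2mg/(Cd*rho*A)) = sqrt(2*0.0296*9.81/(0.25 * 1.225 * 1.96350e-05)) = 310.8 m/s

310.8 m/s


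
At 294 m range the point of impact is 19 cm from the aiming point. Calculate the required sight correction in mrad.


1 mrad subtends 1 cm per 10 m of range, so adj = error_cm / (dist_m / 10) = 19 / (294/10) = 0.6463 mrad

0.6463 mrad


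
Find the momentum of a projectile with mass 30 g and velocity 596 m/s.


p = m*v = 0.03*596 = 17.88 kg·m/s

17.88 kg·m/s


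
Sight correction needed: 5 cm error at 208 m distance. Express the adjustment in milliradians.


1 mrad subtends 1 cm per 10 m of range, so adj = error_cm / (dist_m / 10) = 5 / (208/10) = 0.2404 mrad

0.2404 mrad


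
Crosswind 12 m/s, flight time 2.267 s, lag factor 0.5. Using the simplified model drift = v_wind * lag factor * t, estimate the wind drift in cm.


drift = v_wind * lag * t = 12 * 0.5 * 2.267 = 13.602 m ≈ 1360 cm

1360 cm


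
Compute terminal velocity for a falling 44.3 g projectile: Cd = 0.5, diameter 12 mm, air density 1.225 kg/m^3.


A = pi*(d/2)^2 = pi*(12/2000)^2 = 1.13097e-04 m^2
vt = sqrt(2mg/(Cd*rho*A)) = sqrt(2*0.0443*9.81/(0.5 * 1.225 * 1.13097e-04)) = 112 m/s

112 m/s


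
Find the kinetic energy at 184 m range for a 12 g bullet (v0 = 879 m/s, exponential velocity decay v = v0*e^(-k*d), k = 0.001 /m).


v = v0*exp(-k*d) = 879*exp(-0.001*184) = 731.272 m/s
E = 0.5*m*v^2 = 0.5*0.012*731.272^2 = 3209 J

3209 J


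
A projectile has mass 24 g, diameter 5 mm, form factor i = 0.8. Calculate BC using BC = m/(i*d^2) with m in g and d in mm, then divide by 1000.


BC = m/(i*d^2*1000) = 24/(0.8 * 5^2 * 1000) = 0.0012

0.0012


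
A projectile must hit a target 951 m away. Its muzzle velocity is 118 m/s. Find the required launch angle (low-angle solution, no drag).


sin(2*theta) = R*g/v0^2 = 951*9.81/118^2 = 0.670017, theta = arcsin(0.670017)/2 = 21.03°

21.03 degrees


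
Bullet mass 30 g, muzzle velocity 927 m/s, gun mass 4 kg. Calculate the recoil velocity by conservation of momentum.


v_recoil = m_p * v_p / m_gun = 0.03 * 927 / 4 = 6.952 m/s

6.952 m/s


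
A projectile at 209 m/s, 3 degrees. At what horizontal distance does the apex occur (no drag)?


R = v0^2*sin(2*theta)/g = 209^2*sin(2*3°)/9.81 = 465.434 m
apex_dist = R/2 = 465.434/2 = 232.7 m

232.7 m


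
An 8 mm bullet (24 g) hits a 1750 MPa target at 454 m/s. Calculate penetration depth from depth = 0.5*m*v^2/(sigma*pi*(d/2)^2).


A = pi*(d/2)^2 = pi*(8/2)^2 = 50.2655 mm^2
E = 0.5*m*v^2 = 0.5*0.024*454^2 = 2473.39 J
depth = E/(sigma*A) = 2473.39 J / (1750 MPa * 50.2655 mm^2) = 2473.39/(1750 * 50.2655) m = 0.028118 m ≈ 28.12 mm

28.12 mm


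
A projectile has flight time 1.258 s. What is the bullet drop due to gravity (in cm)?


drop = 0.5*g*t^2 = 0.5*9.81*1.258^2 = 7.76248 m ≈ 776.2 cm

776.2 cm


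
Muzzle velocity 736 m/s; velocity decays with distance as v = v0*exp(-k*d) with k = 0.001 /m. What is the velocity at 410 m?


v = v0*exp(-k*d) = 736*exp(-0.001*410) = 488.4 m/s

488.4 m/s


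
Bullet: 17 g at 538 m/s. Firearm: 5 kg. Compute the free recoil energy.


v_r = m_p*v_p/m_gun = 0.017*538/5 = 1.8292 m/s, E_r = 0.5*m_gun*v_r^2 = 0.5*5*1.8292^2 = 8.365 J

8.365 J


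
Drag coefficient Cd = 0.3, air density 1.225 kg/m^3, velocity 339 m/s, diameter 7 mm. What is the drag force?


A = pi*(d/2)^2 = pi*(7/2000)^2 = 3.84845e-05 m^2
Fd = 0.5*Cd*rho*A*v^2 = 0.5*0.3*1.225*3.84845e-05*339^2 = 0.8127 N

0.8127 N


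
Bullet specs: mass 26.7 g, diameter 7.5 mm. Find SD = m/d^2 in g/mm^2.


SD = m/d^2 = 26.7/7.5^2 = 0.4747 g/mm^2

0.4747 g/mm^2


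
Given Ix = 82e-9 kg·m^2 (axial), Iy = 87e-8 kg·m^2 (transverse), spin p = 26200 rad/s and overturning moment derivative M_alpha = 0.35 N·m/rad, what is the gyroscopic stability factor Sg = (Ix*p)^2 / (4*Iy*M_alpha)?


Sg = Ix^2 * p^2 / (4 * Iy * M_alpha) = (82e-9)^2 * 26200^2 / (4 * 87e-8 * 0.35) = 3.79

3.79


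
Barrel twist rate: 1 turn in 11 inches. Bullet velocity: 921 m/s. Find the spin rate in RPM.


twist_m = 11*0.0254 = 0.2794 m
spin = v/twist = 921/0.2794 = 3296.349 rev/s
RPM = spin*60 = 3296.349*60 ≈ 197781 RPM

197781 RPM


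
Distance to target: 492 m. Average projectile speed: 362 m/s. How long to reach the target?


t = d/v = 492/362 = 1.359 s

1.359 s


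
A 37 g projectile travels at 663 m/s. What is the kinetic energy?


E = 0.5*m*v^2 = 0.5*0.037*663^2 = 8132 J

8132 J


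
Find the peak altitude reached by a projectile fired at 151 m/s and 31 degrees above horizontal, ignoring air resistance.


H = (v0*sin(theta))^2 / (2g) = (151*sin(31°))^2 / (2*9.81) = 308.3 m

308.3 m


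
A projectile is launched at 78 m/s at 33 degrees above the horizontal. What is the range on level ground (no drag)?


R = v0^2 * sin(2*theta) / g = 78^2 * sin(2*33°) / 9.81 = 566.6 m

566.6 m


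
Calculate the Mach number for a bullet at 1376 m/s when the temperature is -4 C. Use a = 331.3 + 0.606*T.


a = 331.3 + 0.606*(-4) = 328.876 m/s
M = v/a = 1376/328.876 = 4.184

4.184


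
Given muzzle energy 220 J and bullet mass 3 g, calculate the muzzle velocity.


v = sqrt(2*E/m) = sqrt(2*220/0.003) = 383 m/s

383 m/s


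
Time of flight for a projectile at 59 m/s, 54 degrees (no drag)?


T = 2*v0*sin(theta)/g = 2*59*sin(54°)/9.81 = 9.731 s

9.731 s


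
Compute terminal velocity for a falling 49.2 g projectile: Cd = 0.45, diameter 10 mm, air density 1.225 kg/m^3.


A = pi*(d/2)^2 = pi*(10/2000)^2 = 7.85398e-05 m^2
vt = sqrt(2mg/(Cd*rho*A)) = sqrt(2*0.0492*9.81/(0.45 * 1.225 * 7.85398e-05)) = 149.3 m/s

149.3 m/s


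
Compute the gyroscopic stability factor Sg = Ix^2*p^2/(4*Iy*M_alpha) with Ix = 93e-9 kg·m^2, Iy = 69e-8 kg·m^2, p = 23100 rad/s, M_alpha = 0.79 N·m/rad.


Sg = Ix^2 * p^2 / (4 * Iy * M_alpha) = (93e-9)^2 * 23100^2 / (4 * 69e-8 * 0.79) = 2.117

2.117


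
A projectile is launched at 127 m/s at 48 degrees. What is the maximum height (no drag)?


H = (v0*sin(theta))^2 / (2g) = (127*sin(48°))^2 / (2*9.81) = 454 m

454 m


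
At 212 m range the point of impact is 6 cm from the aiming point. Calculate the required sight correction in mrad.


1 mrad subtends 1 cm per 10 m of range, so adj = error_cm / (dist_m / 10) = 6 / (212/10) = 0.283 mrad

0.283 mrad


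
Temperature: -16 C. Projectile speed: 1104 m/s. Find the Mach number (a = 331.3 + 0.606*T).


a = 331.3 + 0.606*(-16) = 321.604 m/s
M = v/a = 1104/321.604 = 3.433

3.433


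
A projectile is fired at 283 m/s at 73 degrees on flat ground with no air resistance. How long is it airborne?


T = 2*v0*sin(theta)/g = 2*283*sin(73°)/9.81 = 55.18 s

55.18 s


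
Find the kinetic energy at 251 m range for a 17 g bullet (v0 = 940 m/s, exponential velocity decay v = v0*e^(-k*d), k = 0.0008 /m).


v = v0*exp(-k*d) = 940*exp(-0.0008*251) = 768.991 m/s
E = 0.5*m*v^2 = 0.5*0.017*768.991^2 = 5026 J

5026 J


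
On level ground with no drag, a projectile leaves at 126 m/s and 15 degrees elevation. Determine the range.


R = v0^2 * sin(2*theta) / g = 126^2 * sin(2*15°) / 9.81 = 809.2 m

809.2 m


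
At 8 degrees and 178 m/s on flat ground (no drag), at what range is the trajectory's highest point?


R = v0^2*sin(2*theta)/g = 178^2*sin(2*8°)/9.81 = 890.244 m
apex_dist = R/2 = 890.244/2 = 445.1 m

445.1 m


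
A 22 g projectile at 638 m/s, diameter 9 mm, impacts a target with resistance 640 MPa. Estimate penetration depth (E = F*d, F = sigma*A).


A = pi*(d/2)^2 = pi*(9/2)^2 = 63.6173 mm^2
E = 0.5*m*v^2 = 0.5*0.022*638^2 = 4477.48 J
depth = E/(sigma*A) = 4477.48 J / (640 MPa * 63.6173 mm^2) = 4477.48/(640 * 63.6173) m = 0.109971 m ≈ 110 mm

110 mm


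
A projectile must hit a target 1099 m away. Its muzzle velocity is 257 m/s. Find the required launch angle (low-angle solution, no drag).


sin(2*theta) = R*g/v0^2 = 1099*9.81/257^2 = 0.16323, theta = arcsin(0.16323)/2 = 4.697°

4.697 degrees


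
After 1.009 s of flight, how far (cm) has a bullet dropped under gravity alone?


drop = 0.5*g*t^2 = 0.5*9.81*1.009^2 = 4.99369 m ≈ 499.4 cm

499.4 cm


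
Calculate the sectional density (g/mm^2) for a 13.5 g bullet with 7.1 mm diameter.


SD = m/d^2 = 13.5/7.1^2 = 0.2678 g/mm^2

0.2678 g/mm^2


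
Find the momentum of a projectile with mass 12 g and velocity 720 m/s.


p = m*v = 0.012*720 = 8.64 kg·m/s

8.64 kg·m/s


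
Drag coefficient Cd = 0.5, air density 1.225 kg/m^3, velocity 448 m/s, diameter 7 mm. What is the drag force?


A = pi*(d/2)^2 = pi*(7/2000)^2 = 3.84845e-05 m^2
Fd = 0.5*Cd*rho*A*v^2 = 0.5*0.5*1.225*3.84845e-05*448^2 = 2.365 N

2.365 N


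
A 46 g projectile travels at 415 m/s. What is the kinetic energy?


E = 0.5*m*v^2 = 0.5*0.046*415^2 = 3961 J

3961 J


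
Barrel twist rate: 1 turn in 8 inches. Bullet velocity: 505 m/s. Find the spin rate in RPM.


twist_m = 8*0.0254 = 0.2032 m
spin = v/twist = 505/0.2032 = 2485.236 rev/s
RPM = spin*60 = 2485.236*60 ≈ 149114 RPM

149114 RPM


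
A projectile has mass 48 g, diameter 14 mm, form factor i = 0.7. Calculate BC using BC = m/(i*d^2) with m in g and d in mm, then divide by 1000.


BC = m/(i*d^2*1000) = 48/(0.7 * 14^2 * 1000) = 0.0003499

0.0003499


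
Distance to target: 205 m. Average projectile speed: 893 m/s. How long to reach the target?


t = d/v = 205/893 = 0.2296 s

0.2296 s


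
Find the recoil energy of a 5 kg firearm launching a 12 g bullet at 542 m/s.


v_r = m_p*v_p/m_gun = 0.012*542/5 = 1.3008 m/s, E_r = 0.5*m_gun*v_r^2 = 0.5*5*1.3008^2 = 4.23 J

4.23 J


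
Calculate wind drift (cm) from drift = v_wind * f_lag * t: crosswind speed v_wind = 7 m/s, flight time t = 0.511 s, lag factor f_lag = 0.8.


drift = v_wind * lag * t = 7 * 0.8 * 0.511 = 2.8616 m ≈ 286.2 cm

286.2 cm


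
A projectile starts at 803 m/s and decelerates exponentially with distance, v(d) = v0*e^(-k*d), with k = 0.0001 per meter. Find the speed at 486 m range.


v = v0*exp(-k*d) = 803*exp(-0.0001*486) = 764.9 m/s

764.9 m/s


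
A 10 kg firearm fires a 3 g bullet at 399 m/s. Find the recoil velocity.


v_recoil = m_p * v_p / m_gun = 0.003 * 399 / 10 = 0.1197 m/s

0.1197 m/s


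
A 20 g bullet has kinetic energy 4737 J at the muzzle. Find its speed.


v = sqrt(2*E/m) = sqrt(2*4737/0.02) = 688.3 m/s

688.3 m/s


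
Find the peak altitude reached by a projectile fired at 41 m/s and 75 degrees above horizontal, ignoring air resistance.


H = (v0*sin(theta))^2 / (2g) = (41*sin(75°))^2 / (2*9.81) = 79.94 m

79.94 m


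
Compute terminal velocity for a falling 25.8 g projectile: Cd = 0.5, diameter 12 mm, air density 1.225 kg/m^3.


A = pi*(d/2)^2 = pi*(12/2000)^2 = 1.13097e-04 m^2
vt = sqrt(2mg/(Cd*rho*A)) = sqrt(2*0.0258*9.81/(0.5 * 1.225 * 1.13097e-04)) = 85.48 m/s

85.48 m/s


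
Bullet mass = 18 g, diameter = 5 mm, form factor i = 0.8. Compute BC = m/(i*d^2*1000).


BC = m/(i*d^2*1000) = 18/(0.8 * 5^2 * 1000) = 0.0009

0.0009


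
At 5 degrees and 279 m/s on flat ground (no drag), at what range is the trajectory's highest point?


R = v0^2*sin(2*theta)/g = 279^2*sin(2*5°)/9.81 = 1377.87 m
apex_dist = R/2 = 1377.87/2 = 688.9 m

688.9 m


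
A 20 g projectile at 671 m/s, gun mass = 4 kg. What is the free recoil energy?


v_r = m_p*v_p/m_gun = 0.02*671/4 = 3.355 m/s, E_r = 0.5*m_gun*v_r^2 = 0.5*4*3.355^2 = 22.51 J

22.51 J


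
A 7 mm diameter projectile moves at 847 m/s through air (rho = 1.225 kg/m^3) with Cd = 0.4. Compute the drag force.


A = pi*(d/2)^2 = pi*(7/2000)^2 = 3.84845e-05 m^2
Fd = 0.5*Cd*rho*A*v^2 = 0.5*0.4*1.225*3.84845e-05*847^2 = 6.764 N

6.764 N


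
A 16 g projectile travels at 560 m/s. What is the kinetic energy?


E = 0.5*m*v^2 = 0.5*0.016*560^2 = 2509 J

2509 J


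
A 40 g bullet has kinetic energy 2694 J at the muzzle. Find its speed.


v = sqrt(2*E/m) = sqrt(2*2694/0.04) = 367 m/s

367 m/s


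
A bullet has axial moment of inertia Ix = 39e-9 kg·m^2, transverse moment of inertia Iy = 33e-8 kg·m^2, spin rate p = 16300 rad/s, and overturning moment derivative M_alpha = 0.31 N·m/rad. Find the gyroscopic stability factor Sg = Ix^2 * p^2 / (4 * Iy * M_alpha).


Sg = Ix^2 * p^2 / (4 * Iy * M_alpha) = (39e-9)^2 * 16300^2 / (4 * 33e-8 * 0.31) = 0.9876

0.9876


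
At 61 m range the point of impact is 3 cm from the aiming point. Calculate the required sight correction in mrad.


1 mrad subtends 1 cm per 10 m of range, so adj = error_cm / (dist_m / 10) = 3 / (61/10) = 0.4918 mrad

0.4918 mrad


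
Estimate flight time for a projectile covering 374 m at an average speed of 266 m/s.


t = d/v = 374/266 = 1.406 s

1.406 s


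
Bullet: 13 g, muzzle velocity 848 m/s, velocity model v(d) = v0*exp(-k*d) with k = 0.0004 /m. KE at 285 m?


v = v0*exp(-k*d) = 848*exp(-0.0004*285) = 756.635 m/s
E = 0.5*m*v^2 = 0.5*0.013*756.635^2 = 3721 J

3721 J


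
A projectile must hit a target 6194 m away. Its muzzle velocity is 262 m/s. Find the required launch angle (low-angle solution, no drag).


sin(2*theta) = R*g/v0^2 = 6194*9.81/262^2 = 0.885192, theta = arcsin(0.885192)/2 = 31.14°

31.14 degrees


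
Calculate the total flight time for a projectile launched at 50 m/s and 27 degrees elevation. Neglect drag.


T = 2*v0*sin(theta)/g = 2*50*sin(27°)/9.81 = 4.628 s

4.628 s


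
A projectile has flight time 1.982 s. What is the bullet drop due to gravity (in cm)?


drop = 0.5*g*t^2 = 0.5*9.81*1.982^2 = 19.2684 m ≈ 1927 cm

1927 cm


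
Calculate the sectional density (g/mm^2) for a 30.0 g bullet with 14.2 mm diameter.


SD = m/d^2 = 30.0/14.2^2 = 0.1488 g/mm^2

0.1488 g/mm^2


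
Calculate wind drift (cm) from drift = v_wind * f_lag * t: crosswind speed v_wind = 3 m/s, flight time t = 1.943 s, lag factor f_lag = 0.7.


drift = v_wind * lag * t = 3 * 0.7 * 1.943 = 4.0803 m ≈ 408 cm

408 cm


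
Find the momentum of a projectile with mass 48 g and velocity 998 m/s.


p = m*v = 0.048*998 = 47.9 kg·m/s

47.9 kg·m/s


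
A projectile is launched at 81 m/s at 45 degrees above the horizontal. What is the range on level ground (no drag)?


R = v0^2 * sin(2*theta) / g = 81^2 * sin(2*45°) / 9.81 = 668.8 m

668.8 m


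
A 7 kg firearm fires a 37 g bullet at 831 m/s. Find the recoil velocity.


v_recoil = m_p * v_p / m_gun = 0.037 * 831 / 7 = 4.392 m/s

4.392 m/s
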